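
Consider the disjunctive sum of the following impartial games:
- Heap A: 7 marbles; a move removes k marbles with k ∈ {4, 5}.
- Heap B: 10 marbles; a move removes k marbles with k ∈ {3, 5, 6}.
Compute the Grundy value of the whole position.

1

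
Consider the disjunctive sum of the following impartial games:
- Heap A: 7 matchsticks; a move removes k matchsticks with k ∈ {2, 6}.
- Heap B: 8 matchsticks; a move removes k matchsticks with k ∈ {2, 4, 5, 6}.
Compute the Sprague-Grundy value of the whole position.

1

Build the Grundy sequence for heap A with g(k) = mex{g(k−s) : s ∈ {2, 6}, s ≤ k}:
k:     0  1  2  3  4  5  6  7
g(k):  0  0  1  1  0  0  1  1
So g(7) = 1.
Grundy values for heap B (subtraction set {2, 4, 5, 6}):
g(0) = mex{} = 0
g(1) = mex{} = 0
g(2) = mex{0} = 1
g(3) = mex{0} = 1
g(4) = mex{0,1} = 2
g(5) = mex{0,1} = 2
g(6) = mex{0,1,2} = 3
g(7) = mex{0,1,2} = 3
g(8) = mex{1,2,3} = 0
So g(8) = 0.
By the Sprague-Grundy theorem, the Grundy value of a sum of independent games is the XOR of the component values.
Combined value = 1 XOR 0 = 1.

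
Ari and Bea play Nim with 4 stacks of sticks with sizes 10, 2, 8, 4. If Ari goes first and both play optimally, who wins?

Nim-sum: 10 XOR 2 XOR 8 XOR 4 = 4.
The nim-sum is 4 ≠ 0, so this is an N-position: the player to move can win; Ari has a winning move.

Ari wins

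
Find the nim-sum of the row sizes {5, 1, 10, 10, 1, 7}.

2

In binary:
  0101  (5)
  0001  (1)
  1010  (10)
  1010  (10)
  0001  (1)
  0111  (7)
  ----
  0010  (2)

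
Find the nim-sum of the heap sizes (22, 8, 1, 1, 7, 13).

20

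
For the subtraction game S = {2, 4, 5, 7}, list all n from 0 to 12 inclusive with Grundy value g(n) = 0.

0, 1, 9, 10

Compute g(0), g(1), … for moves {2, 4, 5, 7}:
g(0) = mex{} = 0
g(1) = mex{} = 0
g(2) = mex{0} = 1
g(3) = mex{0} = 1
g(4) = mex{0,1} = 2
g(5) = mex{0,1} = 2
g(6) = mex{0,1,2} = 3
g(7) = mex{0,1,2} = 3
g(8) = mex{0,1,2,3} = 4
g(9) = mex{1,2,3} = 0
g(10) = mex{1,2,3,4} = 0
g(11) = mex{0,2,3} = 1
g(12) = mex{0,2,3,4} = 1
The P-positions (g = 0) in 0..12 are 0, 1, 9, 10.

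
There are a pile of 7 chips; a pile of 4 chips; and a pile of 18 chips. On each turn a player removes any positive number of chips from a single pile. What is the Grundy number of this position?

17

Compute the nim-sum pairwise:
7 ^ 4 = 3
3 ^ 18 = 17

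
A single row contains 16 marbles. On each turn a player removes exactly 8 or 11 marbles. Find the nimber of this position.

Grundy values for subtraction set {8, 11}:
k:     0  1  2  3  4  5  6  7  8  9 10 11 12 13 14 15 16
g(k):  0  0  0  0  0  0  0  0  1  1  1  1  1  1  1  1  2
So g(16) = 2.

2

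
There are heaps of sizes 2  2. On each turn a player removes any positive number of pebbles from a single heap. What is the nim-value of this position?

0

Nim-sum: 2 XOR 2 = 0.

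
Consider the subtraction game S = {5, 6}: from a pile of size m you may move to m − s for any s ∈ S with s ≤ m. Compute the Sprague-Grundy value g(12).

0

Grundy values for subtraction set {5, 6}:
g(0) = mex{} = 0
g(1) = mex{} = 0
g(2) = mex{} = 0
g(3) = mex{} = 0
g(4) = mex{} = 0
g(5) = mex{0} = 1
g(6) = mex{0} = 1
g(7) = mex{0} = 1
g(8) = mex{0} = 1
g(9) = mex{0} = 1
g(10) = mex{0,1} = 2
g(11) = mex{1} = 0
g(12) = mex{1} = 0
So g(12) = 0.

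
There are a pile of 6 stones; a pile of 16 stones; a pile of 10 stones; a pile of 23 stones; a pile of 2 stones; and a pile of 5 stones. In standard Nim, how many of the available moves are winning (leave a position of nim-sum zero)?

Compute the nim-sum pairwise:
6 ⊕ 16 = 22
22 ⊕ 10 = 28
28 ⊕ 23 = 11
11 ⊕ 2 = 9
9 ⊕ 5 = 12
The overall nim-sum is X = 12. A pile of size p has a winning move iff p XOR X < p (reduce it to p XOR X).
  6: 6 XOR 12 = 10 ≥ 6 — no move.
  16: 16 XOR 12 = 28 ≥ 16 — no move.
  10: 10 XOR 12 = 6 < 10 — winning move (to 6).
  23: 23 XOR 12 = 27 ≥ 23 — no move.
  2: 2 XOR 12 = 14 ≥ 2 — no move.
  5: 5 XOR 12 = 9 ≥ 5 — no move.
That gives 1 winning move.

1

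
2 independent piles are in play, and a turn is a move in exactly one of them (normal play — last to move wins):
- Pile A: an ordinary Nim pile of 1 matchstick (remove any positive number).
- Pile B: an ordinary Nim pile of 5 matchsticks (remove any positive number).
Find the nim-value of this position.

4

Pile A is a plain Nim pile of size 1, so its Grundy value is 1.
Pile B is a plain Nim pile of size 5, so its Grundy value is 5.
The value of a disjunctive sum is the nim-sum of the parts.
Combined value = 1 XOR 5 = 4.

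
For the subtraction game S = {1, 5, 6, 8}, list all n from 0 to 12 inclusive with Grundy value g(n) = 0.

0, 2, 4, 11

Build the Grundy sequence with g(k) = mex{g(k−s) : s ∈ {1, 5, 6, 8}, s ≤ k}:
g(0) = mex{} = 0
g(1) = mex{0} = 1
g(2) = mex{1} = 0
g(3) = mex{0} = 1
g(4) = mex{1} = 0
g(5) = mex{0} = 1
g(6) = mex{0,1} = 2
g(7) = mex{0,1,2} = 3
g(8) = mex{0,1,3} = 2
g(9) = mex{0,1,2} = 3
g(10) = mex{0,1,3} = 2
g(11) = mex{1,2} = 0
g(12) = mex{0,2,3} = 1
The P-positions (g = 0) in 0..12 are 0, 2, 4, 11.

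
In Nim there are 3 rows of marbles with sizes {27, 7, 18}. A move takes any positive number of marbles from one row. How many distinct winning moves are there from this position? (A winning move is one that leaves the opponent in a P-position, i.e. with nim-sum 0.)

1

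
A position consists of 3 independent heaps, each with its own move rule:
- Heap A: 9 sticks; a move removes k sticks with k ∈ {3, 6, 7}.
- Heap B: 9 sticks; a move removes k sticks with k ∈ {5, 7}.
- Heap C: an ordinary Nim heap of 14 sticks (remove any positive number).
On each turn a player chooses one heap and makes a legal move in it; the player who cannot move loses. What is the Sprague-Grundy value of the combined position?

12

For heap A, compute g(0), g(1), … with moves {3, 6, 7}:
k:     0  1  2  3  4  5  6  7  8  9
g(k):  0  0  0  1  1  1  2  2  2  3
So g(9) = 3.
Build the Grundy sequence for heap B with g(k) = mex{g(k−s) : s ∈ {5, 7}, s ≤ k}:
g(0) = mex{} = 0
g(1) = mex{} = 0
g(2) = mex{} = 0
g(3) = mex{} = 0
g(4) = mex{} = 0
g(5) = mex{0} = 1
g(6) = mex{0} = 1
g(7) = mex{0} = 1
g(8) = mex{0} = 1
g(9) = mex{0} = 1
So g(9) = 1.
Heap C is a plain Nim heap of size 14, so its Grundy value is 14.
By the Sprague-Grundy theorem, the Grundy value of a sum of independent games is the XOR of the component values.
Combined value = 3 ⊕ 1 ⊕ 14 = 12.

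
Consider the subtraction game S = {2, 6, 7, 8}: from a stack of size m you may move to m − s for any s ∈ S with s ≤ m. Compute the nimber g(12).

2

Compute g(0), g(1), … for moves {2, 6, 7, 8}:
k:     0  1  2  3  4  5  6  7  8  9 10 11 12
g(k):  0  0  1  1  0  0  1  1  2  2  3  3  2
So g(12) = 2.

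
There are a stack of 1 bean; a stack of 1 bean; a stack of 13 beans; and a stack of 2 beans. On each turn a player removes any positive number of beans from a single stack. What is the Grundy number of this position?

15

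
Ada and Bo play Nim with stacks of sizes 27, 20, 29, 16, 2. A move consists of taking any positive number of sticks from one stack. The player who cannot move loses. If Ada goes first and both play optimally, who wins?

Bo wins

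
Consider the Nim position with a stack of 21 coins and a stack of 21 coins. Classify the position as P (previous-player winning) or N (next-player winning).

P-position

Nim-sum: 21 ⊕ 21 = 0.
The nim-sum is 0, so this is a P-position: the player to move is in a losing position under optimal play.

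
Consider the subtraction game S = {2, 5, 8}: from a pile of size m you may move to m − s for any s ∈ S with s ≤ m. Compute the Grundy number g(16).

1

Build the Grundy sequence with g(k) = mex{g(k−s) : s ∈ {2, 5, 8}, s ≤ k}:
k:     0  1  2  3  4  5  6  7  8  9 10 11 12 13 14 15 16
g(k):  0  0  1  1  0  2  1  0  2  1  0  0  1  1  0  2  1
So g(16) = 1.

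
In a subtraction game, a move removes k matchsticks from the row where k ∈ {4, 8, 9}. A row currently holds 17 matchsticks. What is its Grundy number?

1

Compute g(0), g(1), … for moves {4, 8, 9}:
k:     0  1  2  3  4  5  6  7  8  9 10 11 12 13 14 15 16 17
g(k):  0  0  0  0  1  1  1  1  2  2  2  2  3  0  0  0  0  1
So g(17) = 1.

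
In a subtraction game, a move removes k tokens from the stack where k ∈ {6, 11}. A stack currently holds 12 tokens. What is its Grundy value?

2

Compute g(0), g(1), … for moves {6, 11}:
g(0) = mex{} = 0
g(1) = mex{} = 0
g(2) = mex{} = 0
g(3) = mex{} = 0
g(4) = mex{} = 0
g(5) = mex{} = 0
g(6) = mex{0} = 1
g(7) = mex{0} = 1
g(8) = mex{0} = 1
g(9) = mex{0} = 1
g(10) = mex{0} = 1
g(11) = mex{0} = 1
g(12) = mex{0,1} = 2
So g(12) = 2.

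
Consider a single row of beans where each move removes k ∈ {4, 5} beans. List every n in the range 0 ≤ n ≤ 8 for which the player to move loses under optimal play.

0, 1, 2, 3

Build the Grundy sequence with g(k) = mex{g(k−s) : s ∈ {4, 5}, s ≤ k}:
k:     0  1  2  3  4  5  6  7  8
g(k):  0  0  0  0  1  1  1  1  2
The P-positions (g = 0) in 0..8 are 0, 1, 2, 3.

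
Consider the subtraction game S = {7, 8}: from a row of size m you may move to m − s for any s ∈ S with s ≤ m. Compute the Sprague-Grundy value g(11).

Grundy values for subtraction set {7, 8}:
g(0) = mex{} = 0
g(1) = mex{} = 0
g(2) = mex{} = 0
g(3) = mex{} = 0
g(4) = mex{} = 0
g(5) = mex{} = 0
g(6) = mex{} = 0
g(7) = mex{0} = 1
g(8) = mex{0} = 1
g(9) = mex{0} = 1
g(10) = mex{0} = 1
g(11) = mex{0} = 1
So g(11) = 1.

1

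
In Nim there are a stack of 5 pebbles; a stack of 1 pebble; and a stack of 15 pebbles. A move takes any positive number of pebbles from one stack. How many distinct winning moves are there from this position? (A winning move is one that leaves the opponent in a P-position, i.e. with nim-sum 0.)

Bitwise XOR of the heap sizes:
  0101  (5)
  0001  (1)
  1111  (15)
  ----
  1011  (11)
The overall nim-sum is X = 11. A stack of size p has a winning move iff p XOR X < p (reduce it to p XOR X).
  5: 5 XOR 11 = 14 ≥ 5 — no move.
  1: 1 XOR 11 = 10 ≥ 1 — no move.
  15: 15 XOR 11 = 4 < 15 — winning move (to 4).
That gives 1 winning move.

1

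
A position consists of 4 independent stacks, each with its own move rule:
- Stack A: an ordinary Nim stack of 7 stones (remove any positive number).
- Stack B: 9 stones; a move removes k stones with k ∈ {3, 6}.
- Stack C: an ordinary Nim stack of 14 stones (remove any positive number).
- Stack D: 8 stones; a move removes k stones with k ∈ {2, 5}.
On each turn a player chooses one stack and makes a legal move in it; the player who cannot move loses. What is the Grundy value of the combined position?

9

Stack A is a plain Nim stack of size 7, so its Grundy value is 7.
Build the Grundy sequence for stack B with g(k) = mex{g(k−s) : s ∈ {3, 6}, s ≤ k}:
k:     0  1  2  3  4  5  6  7  8  9
g(k):  0  0  0  1  1  1  2  2  2  0
So g(9) = 0.
Stack C is a plain Nim stack of size 14, so its Grundy value is 14.
Build the Grundy sequence for stack D with g(k) = mex{g(k−s) : s ∈ {2, 5}, s ≤ k}:
k:     0  1  2  3  4  5  6  7  8
g(k):  0  0  1  1  0  2  1  0  0
So g(8) = 0.
The value of a disjunctive sum is the nim-sum of the parts.
Combined value = 7 XOR 0 XOR 14 XOR 0 = 9.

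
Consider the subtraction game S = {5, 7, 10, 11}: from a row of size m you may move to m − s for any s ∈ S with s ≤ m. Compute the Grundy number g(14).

Build the Grundy sequence with g(k) = mex{g(k−s) : s ∈ {5, 7, 10, 11}, s ≤ k}:
g(0) = mex{} = 0
g(1) = mex{} = 0
g(2) = mex{} = 0
g(3) = mex{} = 0
g(4) = mex{} = 0
g(5) = mex{0} = 1
g(6) = mex{0} = 1
g(7) = mex{0} = 1
g(8) = mex{0} = 1
g(9) = mex{0} = 1
g(10) = mex{0,1} = 2
g(11) = mex{0,1} = 2
g(12) = mex{0,1} = 2
g(13) = mex{0,1} = 2
g(14) = mex{0,1} = 2
So g(14) = 2.

2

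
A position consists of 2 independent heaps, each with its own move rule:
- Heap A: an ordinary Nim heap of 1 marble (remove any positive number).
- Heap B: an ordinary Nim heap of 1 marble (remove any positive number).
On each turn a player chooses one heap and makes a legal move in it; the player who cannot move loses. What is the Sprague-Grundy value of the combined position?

Heap A is a plain Nim heap of size 1, so its Grundy value is 1.
Heap B is a plain Nim heap of size 1, so its Grundy value is 1.
The value of a disjunctive sum is the nim-sum of the parts.
Combined value = 1 ⊕ 1 = 0.

0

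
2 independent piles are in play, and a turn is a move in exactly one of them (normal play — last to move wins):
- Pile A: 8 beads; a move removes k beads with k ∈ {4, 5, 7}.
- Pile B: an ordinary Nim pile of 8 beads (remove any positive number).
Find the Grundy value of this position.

10

Grundy values for pile A (subtraction set {4, 5, 7}):
g(0) = mex{} = 0
g(1) = mex{} = 0
g(2) = mex{} = 0
g(3) = mex{} = 0
g(4) = mex{0} = 1
g(5) = mex{0} = 1
g(6) = mex{0} = 1
g(7) = mex{0} = 1
g(8) = mex{0,1} = 2
So g(8) = 2.
Pile B is a plain Nim pile of size 8, so its Grundy value is 8.
The value of a disjunctive sum is the nim-sum of the parts.
Combined value = 2 ⊕ 8 = 10.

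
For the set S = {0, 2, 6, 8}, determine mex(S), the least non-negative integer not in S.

0 is in the set but 1 is not, so the mex is 1.

1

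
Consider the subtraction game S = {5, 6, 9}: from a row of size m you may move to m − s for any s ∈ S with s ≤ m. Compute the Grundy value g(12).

2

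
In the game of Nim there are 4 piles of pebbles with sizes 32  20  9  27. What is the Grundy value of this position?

38

In binary:
  100000  (32)
  010100  (20)
  001001  (9)
  011011  (27)
  ------
  100110  (38)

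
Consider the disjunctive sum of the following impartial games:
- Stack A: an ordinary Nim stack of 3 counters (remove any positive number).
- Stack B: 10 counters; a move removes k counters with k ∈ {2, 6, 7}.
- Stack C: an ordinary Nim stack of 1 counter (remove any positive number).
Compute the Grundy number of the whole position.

1

Stack A is a plain Nim stack of size 3, so its Grundy value is 3.
Grundy values for stack B (subtraction set {2, 6, 7}):
k:     0  1  2  3  4  5  6  7  8  9 10
g(k):  0  0  1  1  0  0  1  1  2  0  3
So g(10) = 3.
Stack C is a plain Nim stack of size 1, so its Grundy value is 1.
The value of a disjunctive sum is the nim-sum of the parts.
Combined value = 3 XOR 3 XOR 1 = 1.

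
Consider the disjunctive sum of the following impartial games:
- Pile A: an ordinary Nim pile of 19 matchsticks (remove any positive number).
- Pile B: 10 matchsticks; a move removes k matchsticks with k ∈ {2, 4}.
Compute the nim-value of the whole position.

Pile A is a plain Nim pile of size 19, so its Grundy value is 19.
Grundy values for pile B (subtraction set {2, 4}):
g(0) = mex{} = 0
g(1) = mex{} = 0
g(2) = mex{0} = 1
g(3) = mex{0} = 1
g(4) = mex{0,1} = 2
g(5) = mex{0,1} = 2
g(6) = mex{1,2} = 0
g(7) = mex{1,2} = 0
g(8) = mex{0,2} = 1
g(9) = mex{0,2} = 1
g(10) = mex{0,1} = 2
So g(10) = 2.
The value of a disjunctive sum is the nim-sum of the parts.
Combined value = 19 XOR 2 = 17.

17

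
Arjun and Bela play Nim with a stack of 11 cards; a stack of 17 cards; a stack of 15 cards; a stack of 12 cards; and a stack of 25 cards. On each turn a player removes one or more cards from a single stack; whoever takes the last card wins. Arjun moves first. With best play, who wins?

Nim-sum: 11 ⊕ 17 ⊕ 15 ⊕ 12 ⊕ 25 = 0.
The nim-sum is 0, so this is a P-position: the player to move is in a losing position under optimal play; Arjun is about to move from it and so loses — Bela wins.

Bela wins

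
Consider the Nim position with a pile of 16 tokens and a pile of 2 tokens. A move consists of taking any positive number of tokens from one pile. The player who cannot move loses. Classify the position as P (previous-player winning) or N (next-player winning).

In binary:
  10000  (16)
  00010  (2)
  -----
  10010  (18)
The nim-sum is 18 ≠ 0, so this is an N-position: the player to move can win.

N-position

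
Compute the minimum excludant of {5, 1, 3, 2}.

0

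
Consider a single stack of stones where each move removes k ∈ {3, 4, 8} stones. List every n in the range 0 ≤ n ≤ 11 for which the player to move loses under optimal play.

0, 1, 2, 7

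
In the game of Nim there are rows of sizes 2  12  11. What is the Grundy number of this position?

5

Nim-sum: 2 XOR 12 XOR 11 = 5.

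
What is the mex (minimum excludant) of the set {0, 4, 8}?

0 is in the set but 1 is not, so the mex is 1.

1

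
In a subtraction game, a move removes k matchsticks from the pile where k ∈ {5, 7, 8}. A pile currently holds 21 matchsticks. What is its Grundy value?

1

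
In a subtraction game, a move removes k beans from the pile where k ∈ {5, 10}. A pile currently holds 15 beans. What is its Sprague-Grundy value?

Compute g(0), g(1), … for moves {5, 10}:
k:     0  1  2  3  4  5  6  7  8  9 10 11 12 13 14 15
g(k):  0  0  0  0  0  1  1  1  1  1  2  2  2  2  2  0
So g(15) = 0.

0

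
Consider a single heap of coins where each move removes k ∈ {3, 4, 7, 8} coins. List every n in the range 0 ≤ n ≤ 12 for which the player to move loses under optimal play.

Compute g(0), g(1), … for moves {3, 4, 7, 8}:
g(0) = mex{} = 0
g(1) = mex{} = 0
g(2) = mex{} = 0
g(3) = mex{0} = 1
g(4) = mex{0} = 1
g(5) = mex{0} = 1
g(6) = mex{0,1} = 2
g(7) = mex{0,1} = 2
g(8) = mex{0,1} = 2
g(9) = mex{0,1,2} = 3
g(10) = mex{0,1,2} = 3
g(11) = mex{1,2} = 0
g(12) = mex{1,2,3} = 0
The P-positions (g = 0) in 0..12 are 0, 1, 2, 11, 12.

0, 1, 2, 11, 12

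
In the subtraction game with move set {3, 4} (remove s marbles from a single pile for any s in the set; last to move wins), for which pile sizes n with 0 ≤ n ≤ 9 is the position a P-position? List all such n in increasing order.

Compute g(0), g(1), … for moves {3, 4}:
g(0) = mex{} = 0
g(1) = mex{} = 0
g(2) = mex{} = 0
g(3) = mex{0} = 1
g(4) = mex{0} = 1
g(5) = mex{0} = 1
g(6) = mex{0,1} = 2
g(7) = mex{1} = 0
g(8) = mex{1} = 0
g(9) = mex{1,2} = 0
The P-positions (g = 0) in 0..9 are 0, 1, 2, 7, 8, 9.

0, 1, 2, 7, 8, 9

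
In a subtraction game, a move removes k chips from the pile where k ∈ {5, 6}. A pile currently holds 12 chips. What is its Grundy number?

Build the Grundy sequence with g(k) = mex{g(k−s) : s ∈ {5, 6}, s ≤ k}:
k:     0  1  2  3  4  5  6  7  8  9 10 11 12
g(k):  0  0  0  0  0  1  1  1  1  1  2  0  0
So g(12) = 0.

0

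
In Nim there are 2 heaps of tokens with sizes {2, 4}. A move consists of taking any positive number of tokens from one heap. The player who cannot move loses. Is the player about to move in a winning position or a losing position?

Winning position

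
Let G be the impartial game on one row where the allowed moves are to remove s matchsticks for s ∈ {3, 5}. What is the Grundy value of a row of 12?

1

Build the Grundy sequence with g(k) = mex{g(k−s) : s ∈ {3, 5}, s ≤ k}:
g(0) = mex{} = 0
g(1) = mex{} = 0
g(2) = mex{} = 0
g(3) = mex{0} = 1
g(4) = mex{0} = 1
g(5) = mex{0} = 1
g(6) = mex{0,1} = 2
g(7) = mex{0,1} = 2
g(8) = mex{1} = 0
g(9) = mex{1,2} = 0
g(10) = mex{1,2} = 0
g(11) = mex{0,2} = 1
g(12) = mex{0,2} = 1
So g(12) = 1.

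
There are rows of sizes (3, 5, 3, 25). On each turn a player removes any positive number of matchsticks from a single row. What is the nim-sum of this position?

28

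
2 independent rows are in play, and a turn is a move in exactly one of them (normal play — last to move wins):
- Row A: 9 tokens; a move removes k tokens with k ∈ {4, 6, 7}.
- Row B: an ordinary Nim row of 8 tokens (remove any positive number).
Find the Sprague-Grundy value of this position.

10

Build the Grundy sequence for row A with g(k) = mex{g(k−s) : s ∈ {4, 6, 7}, s ≤ k}:
g(0) = mex{} = 0
g(1) = mex{} = 0
g(2) = mex{} = 0
g(3) = mex{} = 0
g(4) = mex{0} = 1
g(5) = mex{0} = 1
g(6) = mex{0} = 1
g(7) = mex{0} = 1
g(8) = mex{0,1} = 2
g(9) = mex{0,1} = 2
So g(9) = 2.
Row B is a plain Nim row of size 8, so its Grundy value is 8.
The value of a disjunctive sum is the nim-sum of the parts.
Combined value = 2 ⊕ 8 = 10.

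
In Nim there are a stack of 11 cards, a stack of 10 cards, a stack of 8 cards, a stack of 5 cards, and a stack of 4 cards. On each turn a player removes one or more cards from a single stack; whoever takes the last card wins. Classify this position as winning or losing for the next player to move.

Nim-sum: 11 ^ 10 ^ 8 ^ 5 ^ 4 = 8.
The nim-sum is 8 ≠ 0, so this is an N-position: the player to move can win.

Winning position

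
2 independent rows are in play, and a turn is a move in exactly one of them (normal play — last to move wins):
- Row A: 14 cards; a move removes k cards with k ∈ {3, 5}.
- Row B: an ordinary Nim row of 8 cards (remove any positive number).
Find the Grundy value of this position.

10

Build the Grundy sequence for row A with g(k) = mex{g(k−s) : s ∈ {3, 5}, s ≤ k}:
g(0) = mex{} = 0
g(1) = mex{} = 0
g(2) = mex{} = 0
g(3) = mex{0} = 1
g(4) = mex{0} = 1
g(5) = mex{0} = 1
g(6) = mex{0,1} = 2
g(7) = mex{0,1} = 2
g(8) = mex{1} = 0
g(9) = mex{1,2} = 0
g(10) = mex{1,2} = 0
g(11) = mex{0,2} = 1
g(12) = mex{0,2} = 1
g(13) = mex{0} = 1
g(14) = mex{0,1} = 2
So g(14) = 2.
Row B is a plain Nim row of size 8, so its Grundy value is 8.
By the Sprague-Grundy theorem, the Grundy value of a sum of independent games is the XOR of the component values.
Combined value = 2 XOR 8 = 10.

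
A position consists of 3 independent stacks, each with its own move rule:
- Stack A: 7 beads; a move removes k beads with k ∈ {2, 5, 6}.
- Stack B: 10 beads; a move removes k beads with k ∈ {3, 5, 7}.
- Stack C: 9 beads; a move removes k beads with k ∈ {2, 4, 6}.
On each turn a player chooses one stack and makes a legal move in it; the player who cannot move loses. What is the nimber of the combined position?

3

Build the Grundy sequence for stack A with g(k) = mex{g(k−s) : s ∈ {2, 5, 6}, s ≤ k}:
g(0) = mex{} = 0
g(1) = mex{} = 0
g(2) = mex{0} = 1
g(3) = mex{0} = 1
g(4) = mex{1} = 0
g(5) = mex{0,1} = 2
g(6) = mex{0} = 1
g(7) = mex{0,1,2} = 3
So g(7) = 3.
Grundy values for stack B (subtraction set {3, 5, 7}):
k:     0  1  2  3  4  5  6  7  8  9 10
g(k):  0  0  0  1  1  1  2  2  2  3  0
So g(10) = 0.
For stack C, compute g(0), g(1), … with moves {2, 4, 6}:
g(0) = mex{} = 0
g(1) = mex{} = 0
g(2) = mex{0} = 1
g(3) = mex{0} = 1
g(4) = mex{0,1} = 2
g(5) = mex{0,1} = 2
g(6) = mex{0,1,2} = 3
g(7) = mex{0,1,2} = 3
g(8) = mex{1,2,3} = 0
g(9) = mex{1,2,3} = 0
So g(9) = 0.
The value of a disjunctive sum is the nim-sum of the parts.
Combined value = 3 ⊕ 0 ⊕ 0 = 3.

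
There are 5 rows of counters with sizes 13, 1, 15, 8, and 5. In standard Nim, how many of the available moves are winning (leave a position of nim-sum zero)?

Nim-sum: 13 ^ 1 ^ 15 ^ 8 ^ 5 = 14.
The overall nim-sum is X = 14. A row of size p has a winning move iff p XOR X < p (reduce it to p XOR X).
  13: 13 XOR 14 = 3 < 13 — winning move (to 3).
  1: 1 XOR 14 = 15 ≥ 1 — no move.
  15: 15 XOR 14 = 1 < 15 — winning move (to 1).
  8: 8 XOR 14 = 6 < 8 — winning move (to 6).
  5: 5 XOR 14 = 11 ≥ 5 — no move.
That gives 3 winning moves.

3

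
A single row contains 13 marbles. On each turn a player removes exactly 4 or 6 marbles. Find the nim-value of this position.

0

Grundy values for subtraction set {4, 6}:
k:     0  1  2  3  4  5  6  7  8  9 10 11 12 13
g(k):  0  0  0  0  1  1  1  1  2  2  0  0  0  0
So g(13) = 0.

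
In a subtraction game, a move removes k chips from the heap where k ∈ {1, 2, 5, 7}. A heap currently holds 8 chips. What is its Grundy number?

Grundy values for subtraction set {1, 2, 5, 7}:
k:     0  1  2  3  4  5  6  7  8
g(k):  0  1  2  0  1  2  0  1  2
So g(8) = 2.

2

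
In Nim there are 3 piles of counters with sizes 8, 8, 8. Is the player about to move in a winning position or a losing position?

Winning position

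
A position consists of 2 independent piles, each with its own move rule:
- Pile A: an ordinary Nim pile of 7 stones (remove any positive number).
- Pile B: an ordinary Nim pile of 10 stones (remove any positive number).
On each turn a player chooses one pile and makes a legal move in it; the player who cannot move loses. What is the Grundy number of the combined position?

13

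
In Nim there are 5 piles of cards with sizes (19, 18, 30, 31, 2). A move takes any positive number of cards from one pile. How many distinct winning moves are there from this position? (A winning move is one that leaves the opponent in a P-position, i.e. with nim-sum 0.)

5

Compute the nim-sum pairwise:
19 ^ 18 = 1
1 ^ 30 = 31
31 ^ 31 = 0
0 ^ 2 = 2
The overall nim-sum is X = 2. A pile of size p has a winning move iff p XOR X < p (reduce it to p XOR X).
  19: 19 XOR 2 = 17 < 19 — winning move (to 17).
  18: 18 XOR 2 = 16 < 18 — winning move (to 16).
  30: 30 XOR 2 = 28 < 30 — winning move (to 28).
  31: 31 XOR 2 = 29 < 31 — winning move (to 29).
  2: 2 XOR 2 = 0 < 2 — winning move (to 0).
That gives 5 winning moves.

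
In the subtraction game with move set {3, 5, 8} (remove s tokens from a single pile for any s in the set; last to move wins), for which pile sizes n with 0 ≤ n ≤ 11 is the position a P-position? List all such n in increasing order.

Build the Grundy sequence with g(k) = mex{g(k−s) : s ∈ {3, 5, 8}, s ≤ k}:
k:     0  1  2  3  4  5  6  7  8  9 10 11
g(k):  0  0  0  1  1  1  2  2  2  3  3  0
The P-positions (g = 0) in 0..11 are 0, 1, 2, 11.

0, 1, 2, 11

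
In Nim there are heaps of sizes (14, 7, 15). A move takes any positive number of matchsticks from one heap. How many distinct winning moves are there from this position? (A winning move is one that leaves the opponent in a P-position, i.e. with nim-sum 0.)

3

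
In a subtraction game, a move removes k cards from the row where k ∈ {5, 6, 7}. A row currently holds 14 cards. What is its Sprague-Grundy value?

Build the Grundy sequence with g(k) = mex{g(k−s) : s ∈ {5, 6, 7}, s ≤ k}:
k:     0  1  2  3  4  5  6  7  8  9 10 11 12 13 14
g(k):  0  0  0  0  0  1  1  1  1  1  2  2  0  0  0
So g(14) = 0.

0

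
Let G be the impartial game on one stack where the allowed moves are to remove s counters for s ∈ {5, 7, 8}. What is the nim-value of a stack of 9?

1

Build the Grundy sequence with g(k) = mex{g(k−s) : s ∈ {5, 7, 8}, s ≤ k}:
g(0) = mex{} = 0
g(1) = mex{} = 0
g(2) = mex{} = 0
g(3) = mex{} = 0
g(4) = mex{} = 0
g(5) = mex{0} = 1
g(6) = mex{0} = 1
g(7) = mex{0} = 1
g(8) = mex{0} = 1
g(9) = mex{0} = 1
So g(9) = 1.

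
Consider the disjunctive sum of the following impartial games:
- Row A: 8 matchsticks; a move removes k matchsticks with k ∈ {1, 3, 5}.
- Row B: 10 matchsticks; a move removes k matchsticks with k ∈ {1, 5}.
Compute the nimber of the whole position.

0

Build the Grundy sequence for row A with g(k) = mex{g(k−s) : s ∈ {1, 3, 5}, s ≤ k}:
k:     0  1  2  3  4  5  6  7  8
g(k):  0  1  0  1  0  1  0  1  0
So g(8) = 0.
For row B, compute g(0), g(1), … with moves {1, 5}:
g(0) = mex{} = 0
g(1) = mex{0} = 1
g(2) = mex{1} = 0
g(3) = mex{0} = 1
g(4) = mex{1} = 0
g(5) = mex{0} = 1
g(6) = mex{1} = 0
g(7) = mex{0} = 1
g(8) = mex{1} = 0
g(9) = mex{0} = 1
g(10) = mex{1} = 0
So g(10) = 0.
The value of a disjunctive sum is the nim-sum of the parts.
Combined value = 0 ⊕ 0 = 0.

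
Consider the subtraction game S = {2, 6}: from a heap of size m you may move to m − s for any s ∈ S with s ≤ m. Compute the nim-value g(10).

Grundy values for subtraction set {2, 6}:
g(0) = mex{} = 0
g(1) = mex{} = 0
g(2) = mex{0} = 1
g(3) = mex{0} = 1
g(4) = mex{1} = 0
g(5) = mex{1} = 0
g(6) = mex{0} = 1
g(7) = mex{0} = 1
g(8) = mex{1} = 0
g(9) = mex{1} = 0
g(10) = mex{0} = 1
So g(10) = 1.

1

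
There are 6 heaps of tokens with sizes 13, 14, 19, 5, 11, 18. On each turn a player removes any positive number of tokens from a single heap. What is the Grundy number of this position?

12

Bitwise XOR of the heap sizes:
  01101  (13)
  01110  (14)
  10011  (19)
  00101  (5)
  01011  (11)
  10010  (18)
  -----
  01100  (12)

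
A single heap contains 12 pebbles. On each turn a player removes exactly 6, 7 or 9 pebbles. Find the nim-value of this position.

Compute g(0), g(1), … for moves {6, 7, 9}:
g(0) = mex{} = 0
g(1) = mex{} = 0
g(2) = mex{} = 0
g(3) = mex{} = 0
g(4) = mex{} = 0
g(5) = mex{} = 0
g(6) = mex{0} = 1
g(7) = mex{0} = 1
g(8) = mex{0} = 1
g(9) = mex{0} = 1
g(10) = mex{0} = 1
g(11) = mex{0} = 1
g(12) = mex{0,1} = 2
So g(12) = 2.

2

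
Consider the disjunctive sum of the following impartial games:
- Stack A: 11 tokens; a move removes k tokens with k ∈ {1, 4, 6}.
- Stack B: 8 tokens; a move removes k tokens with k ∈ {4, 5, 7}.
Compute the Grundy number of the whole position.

3

Grundy values for stack A (subtraction set {1, 4, 6}):
k:     0  1  2  3  4  5  6  7  8  9 10 11
g(k):  0  1  0  1  2  0  1  0  1  2  0  1
So g(11) = 1.
For stack B, compute g(0), g(1), … with moves {4, 5, 7}:
k:     0  1  2  3  4  5  6  7  8
g(k):  0  0  0  0  1  1  1  1  2
So g(8) = 2.
The value of a disjunctive sum is the nim-sum of the parts.
Combined value = 1 XOR 2 = 3.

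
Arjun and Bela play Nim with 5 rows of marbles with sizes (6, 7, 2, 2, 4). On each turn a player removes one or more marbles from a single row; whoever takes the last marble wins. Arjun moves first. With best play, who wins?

Compute the nim-sum pairwise:
6 ^ 7 = 1
1 ^ 2 = 3
3 ^ 2 = 1
1 ^ 4 = 5
The nim-sum is 5 ≠ 0, so this is an N-position: the player to move can win; Arjun has a winning move.

Arjun wins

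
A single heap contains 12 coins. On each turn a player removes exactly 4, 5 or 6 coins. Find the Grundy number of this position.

0

Compute g(0), g(1), … for moves {4, 5, 6}:
k:     0  1  2  3  4  5  6  7  8  9 10 11 12
g(k):  0  0  0  0  1  1  1  1  2  2  0  0  0
So g(12) = 0.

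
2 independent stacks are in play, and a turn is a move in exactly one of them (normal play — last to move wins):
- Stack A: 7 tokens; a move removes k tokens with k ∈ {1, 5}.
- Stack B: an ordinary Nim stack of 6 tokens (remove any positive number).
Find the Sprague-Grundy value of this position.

7

For stack A, compute g(0), g(1), … with moves {1, 5}:
k:     0  1  2  3  4  5  6  7
g(k):  0  1  0  1  0  1  0  1
So g(7) = 1.
Stack B is a plain Nim stack of size 6, so its Grundy value is 6.
By the Sprague-Grundy theorem, the Grundy value of a sum of independent games is the XOR of the component values.
Combined value = 1 XOR 6 = 7.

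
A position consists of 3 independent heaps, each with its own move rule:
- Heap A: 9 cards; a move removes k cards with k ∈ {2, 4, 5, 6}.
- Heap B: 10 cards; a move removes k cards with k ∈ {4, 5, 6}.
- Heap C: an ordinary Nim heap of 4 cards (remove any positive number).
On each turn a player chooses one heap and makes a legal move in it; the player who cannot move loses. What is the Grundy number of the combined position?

4

Grundy values for heap A (subtraction set {2, 4, 5, 6}):
g(0) = mex{} = 0
g(1) = mex{} = 0
g(2) = mex{0} = 1
g(3) = mex{0} = 1
g(4) = mex{0,1} = 2
g(5) = mex{0,1} = 2
g(6) = mex{0,1,2} = 3
g(7) = mex{0,1,2} = 3
g(8) = mex{1,2,3} = 0
g(9) = mex{1,2,3} = 0
So g(9) = 0.
For heap B, compute g(0), g(1), … with moves {4, 5, 6}:
k:     0  1  2  3  4  5  6  7  8  9 10
g(k):  0  0  0  0  1  1  1  1  2  2  0
So g(10) = 0.
Heap C is a plain Nim heap of size 4, so its Grundy value is 4.
The value of a disjunctive sum is the nim-sum of the parts.
Combined value = 0 ⊕ 0 ⊕ 4 = 4.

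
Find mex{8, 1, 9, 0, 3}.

The values 0, 1 are all present; 2 is the first non-negative integer missing from the set.

2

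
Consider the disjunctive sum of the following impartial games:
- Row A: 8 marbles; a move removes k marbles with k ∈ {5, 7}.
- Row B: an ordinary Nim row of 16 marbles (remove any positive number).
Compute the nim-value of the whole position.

Grundy values for row A (subtraction set {5, 7}):
k:     0  1  2  3  4  5  6  7  8
g(k):  0  0  0  0  0  1  1  1  1
So g(8) = 1.
Row B is a plain Nim row of size 16, so its Grundy value is 16.
The value of a disjunctive sum is the nim-sum of the parts.
Combined value = 1 ⊕ 16 = 17.

17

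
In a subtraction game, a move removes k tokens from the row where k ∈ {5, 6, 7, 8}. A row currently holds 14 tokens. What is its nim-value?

0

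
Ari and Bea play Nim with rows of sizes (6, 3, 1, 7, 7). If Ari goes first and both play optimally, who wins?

Compute the nim-sum pairwise:
6 ^ 3 = 5
5 ^ 1 = 4
4 ^ 7 = 3
3 ^ 7 = 4
The nim-sum is 4 ≠ 0, so this is an N-position: the player to move can win; Ari has a winning move.

Ari wins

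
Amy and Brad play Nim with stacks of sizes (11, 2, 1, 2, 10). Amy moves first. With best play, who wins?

Brad wins

Nim-sum: 11 ⊕ 2 ⊕ 1 ⊕ 2 ⊕ 10 = 0.
The nim-sum is 0, so this is a P-position: the player to move is in a losing position under optimal play; Amy is about to move from it and so loses — Brad wins.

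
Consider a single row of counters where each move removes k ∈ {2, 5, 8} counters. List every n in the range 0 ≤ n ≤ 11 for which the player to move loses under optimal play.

0, 1, 4, 7, 10, 11

Grundy values for subtraction set {2, 5, 8}:
k:     0  1  2  3  4  5  6  7  8  9 10 11
g(k):  0  0  1  1  0  2  1  0  2  1  0  0
The P-positions (g = 0) in 0..11 are 0, 1, 4, 7, 10, 11.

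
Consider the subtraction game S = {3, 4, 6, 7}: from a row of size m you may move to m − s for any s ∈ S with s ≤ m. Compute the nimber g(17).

Compute g(0), g(1), … for moves {3, 4, 6, 7}:
k:     0  1  2  3  4  5  6  7  8  9 10 11 12 13 14 15 16 17
g(k):  0  0  0  1  1  1  2  2  2  3  0  0  0  1  1  1  2  2
So g(17) = 2.

2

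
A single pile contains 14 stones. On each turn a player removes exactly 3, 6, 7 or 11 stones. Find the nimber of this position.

0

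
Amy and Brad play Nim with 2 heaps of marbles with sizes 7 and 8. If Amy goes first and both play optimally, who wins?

Write each in binary and XOR column by column:
  0111  (7)
  1000  (8)
  ----
  1111  (15)
The nim-sum is 15 ≠ 0, so this is an N-position: the player to move can win; Amy has a winning move.

Amy wins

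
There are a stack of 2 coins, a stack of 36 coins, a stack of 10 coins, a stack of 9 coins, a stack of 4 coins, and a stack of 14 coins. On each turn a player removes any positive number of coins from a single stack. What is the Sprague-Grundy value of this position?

47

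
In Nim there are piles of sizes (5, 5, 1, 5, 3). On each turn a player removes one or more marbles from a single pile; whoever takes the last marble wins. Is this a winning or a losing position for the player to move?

Compute the nim-sum pairwise:
5 ^ 5 = 0
0 ^ 1 = 1
1 ^ 5 = 4
4 ^ 3 = 7
The nim-sum is 7 ≠ 0, so this is an N-position: the player to move can win.

Winning position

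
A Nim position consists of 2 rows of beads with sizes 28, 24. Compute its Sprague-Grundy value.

Compute the nim-sum pairwise:
28 XOR 24 = 4

4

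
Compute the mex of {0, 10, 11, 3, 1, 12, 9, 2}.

The values 0, 1, 2, 3 are all present; 4 is the first non-negative integer missing from the set.

4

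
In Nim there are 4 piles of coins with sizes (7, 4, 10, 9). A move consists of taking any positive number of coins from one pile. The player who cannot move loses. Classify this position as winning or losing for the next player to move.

Losing position

Compute the nim-sum pairwise:
7 ⊕ 4 = 3
3 ⊕ 10 = 9
9 ⊕ 9 = 0
The nim-sum is 0, so this is a P-position: the player to move is in a losing position under optimal play.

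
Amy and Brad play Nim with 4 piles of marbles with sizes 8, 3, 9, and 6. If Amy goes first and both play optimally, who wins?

Amy wins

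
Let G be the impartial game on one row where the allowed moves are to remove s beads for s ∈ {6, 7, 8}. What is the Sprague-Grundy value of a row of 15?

0

Compute g(0), g(1), … for moves {6, 7, 8}:
k:     0  1  2  3  4  5  6  7  8  9 10 11 12 13 14 15
g(k):  0  0  0  0  0  0  1  1  1  1  1  1  2  2  0  0
So g(15) = 0.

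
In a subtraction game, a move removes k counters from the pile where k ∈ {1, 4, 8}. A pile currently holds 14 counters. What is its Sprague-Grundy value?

0

Build the Grundy sequence with g(k) = mex{g(k−s) : s ∈ {1, 4, 8}, s ≤ k}:
g(0) = mex{} = 0
g(1) = mex{0} = 1
g(2) = mex{1} = 0
g(3) = mex{0} = 1
g(4) = mex{0,1} = 2
g(5) = mex{1,2} = 0
g(6) = mex{0} = 1
g(7) = mex{1} = 0
g(8) = mex{0,2} = 1
g(9) = mex{0,1} = 2
g(10) = mex{0,1,2} = 3
g(11) = mex{0,1,3} = 2
g(12) = mex{1,2} = 0
g(13) = mex{0,2} = 1
g(14) = mex{1,3} = 0
So g(14) = 0.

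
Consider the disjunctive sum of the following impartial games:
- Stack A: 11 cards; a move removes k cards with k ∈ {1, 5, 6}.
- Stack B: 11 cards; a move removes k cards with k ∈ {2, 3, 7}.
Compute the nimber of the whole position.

For stack A, compute g(0), g(1), … with moves {1, 5, 6}:
k:     0  1  2  3  4  5  6  7  8  9 10 11
g(k):  0  1  0  1  0  1  2  3  2  3  2  0
So g(11) = 0.
Grundy values for stack B (subtraction set {2, 3, 7}):
g(0) = mex{} = 0
g(1) = mex{} = 0
g(2) = mex{0} = 1
g(3) = mex{0} = 1
g(4) = mex{0,1} = 2
g(5) = mex{1} = 0
g(6) = mex{1,2} = 0
g(7) = mex{0,2} = 1
g(8) = mex{0} = 1
g(9) = mex{0,1} = 2
g(10) = mex{1} = 0
g(11) = mex{1,2} = 0
So g(11) = 0.
The value of a disjunctive sum is the nim-sum of the parts.
Combined value = 0 XOR 0 = 0.

0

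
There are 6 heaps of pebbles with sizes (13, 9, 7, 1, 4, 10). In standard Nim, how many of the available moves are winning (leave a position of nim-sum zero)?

3

Compute the nim-sum pairwise:
13 XOR 9 = 4
4 XOR 7 = 3
3 XOR 1 = 2
2 XOR 4 = 6
6 XOR 10 = 12
The overall nim-sum is X = 12. A heap of size p has a winning move iff p XOR X < p (reduce it to p XOR X).
  13: 13 XOR 12 = 1 < 13 — winning move (to 1).
  9: 9 XOR 12 = 5 < 9 — winning move (to 5).
  7: 7 XOR 12 = 11 ≥ 7 — no move.
  1: 1 XOR 12 = 13 ≥ 1 — no move.
  4: 4 XOR 12 = 8 ≥ 4 — no move.
  10: 10 XOR 12 = 6 < 10 — winning move (to 6).
That gives 3 winning moves.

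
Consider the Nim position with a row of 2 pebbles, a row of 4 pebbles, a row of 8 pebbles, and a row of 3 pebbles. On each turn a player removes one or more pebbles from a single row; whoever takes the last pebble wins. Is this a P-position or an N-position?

Nim-sum: 2 XOR 4 XOR 8 XOR 3 = 13.
The nim-sum is 13 ≠ 0, so this is an N-position: the player to move can win.

N-position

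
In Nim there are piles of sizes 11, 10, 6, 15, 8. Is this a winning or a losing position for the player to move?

Compute the nim-sum pairwise:
11 ⊕ 10 = 1
1 ⊕ 6 = 7
7 ⊕ 15 = 8
8 ⊕ 8 = 0
The nim-sum is 0, so this is a P-position: the player to move is in a losing position under optimal play.

Losing position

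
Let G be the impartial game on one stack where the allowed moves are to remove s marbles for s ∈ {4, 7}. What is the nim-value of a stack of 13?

Grundy values for subtraction set {4, 7}:
g(0) = mex{} = 0
g(1) = mex{} = 0
g(2) = mex{} = 0
g(3) = mex{} = 0
g(4) = mex{0} = 1
g(5) = mex{0} = 1
g(6) = mex{0} = 1
g(7) = mex{0} = 1
g(8) = mex{0,1} = 2
g(9) = mex{0,1} = 2
g(10) = mex{0,1} = 2
g(11) = mex{1} = 0
g(12) = mex{1,2} = 0
g(13) = mex{1,2} = 0
So g(13) = 0.

0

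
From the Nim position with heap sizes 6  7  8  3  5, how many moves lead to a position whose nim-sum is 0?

Write each in binary and XOR column by column:
  0110  (6)
  0111  (7)
  1000  (8)
  0011  (3)
  0101  (5)
  ----
  1111  (15)
The overall nim-sum is X = 15. A heap of size p has a winning move iff p XOR X < p (reduce it to p XOR X).
  6: 6 XOR 15 = 9 ≥ 6 — no move.
  7: 7 XOR 15 = 8 ≥ 7 — no move.
  8: 8 XOR 15 = 7 < 8 — winning move (to 7).
  3: 3 XOR 15 = 12 ≥ 3 — no move.
  5: 5 XOR 15 = 10 ≥ 5 — no move.
That gives 1 winning move.

1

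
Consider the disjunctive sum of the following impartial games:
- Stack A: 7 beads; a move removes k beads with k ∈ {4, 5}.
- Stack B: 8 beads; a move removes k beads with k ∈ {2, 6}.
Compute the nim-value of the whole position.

Grundy values for stack A (subtraction set {4, 5}):
k:     0  1  2  3  4  5  6  7
g(k):  0  0  0  0  1  1  1  1
So g(7) = 1.
For stack B, compute g(0), g(1), … with moves {2, 6}:
g(0) = mex{} = 0
g(1) = mex{} = 0
g(2) = mex{0} = 1
g(3) = mex{0} = 1
g(4) = mex{1} = 0
g(5) = mex{1} = 0
g(6) = mex{0} = 1
g(7) = mex{0} = 1
g(8) = mex{1} = 0
So g(8) = 0.
By the Sprague-Grundy theorem, the Grundy value of a sum of independent games is the XOR of the component values.
Combined value = 1 ⊕ 0 = 1.

1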